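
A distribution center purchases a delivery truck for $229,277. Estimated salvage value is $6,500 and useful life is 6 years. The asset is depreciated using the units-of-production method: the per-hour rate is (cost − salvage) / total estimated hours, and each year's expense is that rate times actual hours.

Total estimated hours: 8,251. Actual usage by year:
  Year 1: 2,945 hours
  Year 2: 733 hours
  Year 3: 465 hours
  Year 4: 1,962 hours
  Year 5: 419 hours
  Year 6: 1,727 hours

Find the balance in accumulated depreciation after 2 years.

Depreciable base = $229,277 − $6,500 = $222,777.
Rate = $222,777 / 8,251 hours = $27 per hour.
Year 1: 2,945 × $27 = $79,515. Book value $149,762.
Year 2: 733 × $27 = $19,791. Book value $129,971.
Accumulated through year 2 = $229,277 − $129,971 = $99,306.

$99,306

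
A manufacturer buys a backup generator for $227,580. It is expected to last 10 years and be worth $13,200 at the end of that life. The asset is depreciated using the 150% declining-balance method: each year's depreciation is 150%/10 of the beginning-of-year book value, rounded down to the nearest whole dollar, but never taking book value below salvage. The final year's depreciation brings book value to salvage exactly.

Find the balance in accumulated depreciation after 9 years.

Depreciable base = $227,580 − $13,200 = $214,380.
Year 1: ⌊$227,580 × 150%/10⌋ = $34,137. Book value $193,443.
Year 2: ⌊$193,443 × 150%/10⌋ = $29,016. Book value $164,427.
Year 3: ⌊$164,427 × 150%/10⌋ = $24,664. Book value $139,763.
Year 4: ⌊$139,763 × 150%/10⌋ = $20,964. Book value $118,799.
Year 5: ⌊$118,799 × 150%/10⌋ = $17,819. Book value $100,980.
Year 6: ⌊$100,980 × 150%/10⌋ = $15,147. Book value $85,833.
Year 7: ⌊$85,833 × 150%/10⌋ = $12,874. Book value $72,959.
Year 8: ⌊$72,959 × 150%/10⌋ = $10,943. Book value $62,016.
Year 9: ⌊$62,016 × 150%/10⌋ = $9,302. Book value $52,714.
Accumulated through year 9 = $227,580 − $52,714 = $174,866.

$174,866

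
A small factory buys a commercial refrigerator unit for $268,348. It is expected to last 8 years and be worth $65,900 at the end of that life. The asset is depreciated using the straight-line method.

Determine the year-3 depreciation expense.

$25,306

Depreciable base = $268,348 − $65,900 = $202,448.
Annual expense = $202,448 / 8 = $25,306.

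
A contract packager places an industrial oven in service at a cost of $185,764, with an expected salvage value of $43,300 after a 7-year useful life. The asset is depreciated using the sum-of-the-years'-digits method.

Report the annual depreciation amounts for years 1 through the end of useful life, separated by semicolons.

$35,616; $30,528; $25,440; $20,352; $15,264; $10,176; $5,088

Depreciable base = $185,764 − $43,300 = $142,464.
Sum of the years' digits = 7+6+5+4+3+2+1 = 28.
Year 1: $142,464 × 7/28 = $35,616. Book value $150,148.
Year 2: $142,464 × 6/28 = $30,528. Book value $119,620.
Year 3: $142,464 × 5/28 = $25,440. Book value $94,180.
Year 4: $142,464 × 4/28 = $20,352. Book value $73,828.
Year 5: $142,464 × 3/28 = $15,264. Book value $58,564.
Year 6: $142,464 × 2/28 = $10,176. Book value $48,388.
Year 7: $142,464 × 1/28 = $5,088. Book value $43,300.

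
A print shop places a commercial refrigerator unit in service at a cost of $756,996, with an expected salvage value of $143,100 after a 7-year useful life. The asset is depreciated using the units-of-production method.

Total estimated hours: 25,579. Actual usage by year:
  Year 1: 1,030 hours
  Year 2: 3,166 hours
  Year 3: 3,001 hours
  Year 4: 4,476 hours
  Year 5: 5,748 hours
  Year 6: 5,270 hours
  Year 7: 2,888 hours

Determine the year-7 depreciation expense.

Depreciable base = $756,996 − $143,100 = $613,896.
Rate = $613,896 / 25,579 hours = $24 per hour.
Year 1: 1,030 × $24 = $24,720. Book value $732,276.
Year 2: 3,166 × $24 = $75,984. Book value $656,292.
Year 3: 3,001 × $24 = $72,024. Book value $584,268.
Year 4: 4,476 × $24 = $107,424. Book value $476,844.
Year 5: 5,748 × $24 = $137,952. Book value $338,892.
Year 6: 5,270 × $24 = $126,480. Book value $212,412.
Year 7: 2,888 × $24 = $69,312. Book value $143,100.

$69,312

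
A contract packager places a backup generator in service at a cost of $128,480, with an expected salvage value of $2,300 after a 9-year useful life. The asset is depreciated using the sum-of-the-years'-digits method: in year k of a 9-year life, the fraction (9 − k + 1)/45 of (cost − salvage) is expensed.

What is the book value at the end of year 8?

$5,104

Depreciable base = $128,480 − $2,300 = $126,180.
Sum of the years' digits = 9+8+7+6+5+4+3+2+1 = 45.
Year 1: $126,180 × 9/45 = $25,236. Book value $103,244.
Year 2: $126,180 × 8/45 = $22,432. Book value $80,812.
Year 3: $126,180 × 7/45 = $19,628. Book value $61,184.
Year 4: $126,180 × 6/45 = $16,824. Book value $44,360.
Year 5: $126,180 × 5/45 = $14,020. Book value $30,340.
Year 6: $126,180 × 4/45 = $11,216. Book value $19,124.
Year 7: $126,180 × 3/45 = $8,412. Book value $10,712.
Year 8: $126,180 × 2/45 = $5,608. Book value $5,104.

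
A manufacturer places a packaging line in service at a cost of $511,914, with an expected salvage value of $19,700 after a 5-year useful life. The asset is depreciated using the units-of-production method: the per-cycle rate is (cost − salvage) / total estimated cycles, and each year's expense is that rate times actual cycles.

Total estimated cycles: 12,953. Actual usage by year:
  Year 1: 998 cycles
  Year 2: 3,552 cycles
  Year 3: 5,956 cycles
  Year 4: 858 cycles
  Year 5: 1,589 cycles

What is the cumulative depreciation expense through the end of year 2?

$172,900

Depreciable base = $511,914 − $19,700 = $492,214.
Rate = $492,214 / 12,953 cycles = $38 per cycle.
Year 1: 998 × $38 = $37,924. Book value $473,990.
Year 2: 3,552 × $38 = $134,976. Book value $339,014.
Accumulated through year 2 = $511,914 − $339,014 = $172,900.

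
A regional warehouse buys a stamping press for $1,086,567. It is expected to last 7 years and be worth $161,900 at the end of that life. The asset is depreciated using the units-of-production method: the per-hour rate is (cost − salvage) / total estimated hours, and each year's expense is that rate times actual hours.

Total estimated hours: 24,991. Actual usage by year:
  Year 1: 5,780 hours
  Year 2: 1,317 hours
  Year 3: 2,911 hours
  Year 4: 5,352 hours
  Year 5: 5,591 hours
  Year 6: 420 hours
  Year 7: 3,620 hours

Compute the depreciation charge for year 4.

Depreciable base = $1,086,567 − $161,900 = $924,667.
Rate = $924,667 / 24,991 hours = $37 per hour.
Year 1: 5,780 × $37 = $213,860. Book value $872,707.
Year 2: 1,317 × $37 = $48,729. Book value $823,978.
Year 3: 2,911 × $37 = $107,707. Book value $716,271.
Year 4: 5,352 × $37 = $198,024. Book value $518,247.

$198,024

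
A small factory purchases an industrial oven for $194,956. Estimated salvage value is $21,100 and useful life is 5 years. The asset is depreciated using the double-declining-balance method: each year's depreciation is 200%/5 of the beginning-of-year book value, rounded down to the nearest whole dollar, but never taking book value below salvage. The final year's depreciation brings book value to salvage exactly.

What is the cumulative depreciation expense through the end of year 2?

Depreciable base = $194,956 − $21,100 = $173,856.
Year 1: ⌊$194,956 × 200%/5⌋ = $77,982. Book value $116,974.
Year 2: ⌊$116,974 × 200%/5⌋ = $46,789. Book value $70,185.
Accumulated through year 2 = $194,956 − $70,185 = $124,771.

$124,771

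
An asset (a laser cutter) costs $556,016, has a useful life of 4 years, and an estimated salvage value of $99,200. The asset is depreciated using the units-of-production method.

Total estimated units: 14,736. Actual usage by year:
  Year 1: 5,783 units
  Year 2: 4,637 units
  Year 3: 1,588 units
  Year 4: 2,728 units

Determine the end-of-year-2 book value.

Depreciable base = $556,016 − $99,200 = $456,816.
Rate = $456,816 / 14,736 units = $31 per unit.
Year 1: 5,783 × $31 = $179,273. Book value $376,743.
Year 2: 4,637 × $31 = $143,747. Book value $232,996.

$232,996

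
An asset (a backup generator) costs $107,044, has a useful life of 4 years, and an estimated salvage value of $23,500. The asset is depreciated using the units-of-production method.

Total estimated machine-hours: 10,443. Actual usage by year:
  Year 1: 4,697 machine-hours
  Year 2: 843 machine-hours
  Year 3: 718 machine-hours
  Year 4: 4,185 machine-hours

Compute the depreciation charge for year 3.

Depreciable base = $107,044 − $23,500 = $83,544.
Rate = $83,544 / 10,443 machine-hours = $8 per machine-hour.
Year 1: 4,697 × $8 = $37,576. Book value $69,468.
Year 2: 843 × $8 = $6,744. Book value $62,724.
Year 3: 718 × $8 = $5,744. Book value $56,980.

$5,744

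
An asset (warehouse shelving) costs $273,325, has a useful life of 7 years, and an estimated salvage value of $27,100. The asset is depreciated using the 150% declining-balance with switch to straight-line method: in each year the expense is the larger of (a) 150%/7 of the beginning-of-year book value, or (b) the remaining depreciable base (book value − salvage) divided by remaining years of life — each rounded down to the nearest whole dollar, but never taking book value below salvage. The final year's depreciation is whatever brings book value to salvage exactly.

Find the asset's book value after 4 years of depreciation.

Depreciable base = $273,325 − $27,100 = $246,225.
Year 1: DB = ⌊$273,325 × 150%/7⌋ = $58,569; SL = ⌊$246,225/7⌋ = $35,175 → take DB $58,569. Book value $214,756.
Year 2: DB = ⌊$214,756 × 150%/7⌋ = $46,019; SL = ⌊$187,656/6⌋ = $31,276 → take DB $46,019. Book value $168,737.
Year 3: DB = ⌊$168,737 × 150%/7⌋ = $36,157; SL = ⌊$141,637/5⌋ = $28,327 → take DB $36,157. Book value $132,580.
Year 4: DB = ⌊$132,580 × 150%/7⌋ = $28,410; SL = ⌊$105,480/4⌋ = $26,370 → take DB $28,410. Book value $104,170.

$104,170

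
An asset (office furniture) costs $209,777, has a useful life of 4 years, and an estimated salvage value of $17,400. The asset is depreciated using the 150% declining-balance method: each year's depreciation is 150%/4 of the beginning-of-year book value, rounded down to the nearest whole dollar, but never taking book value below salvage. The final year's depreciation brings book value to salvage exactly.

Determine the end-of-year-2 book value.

Depreciable base = $209,777 − $17,400 = $192,377.
Year 1: ⌊$209,777 × 150%/4⌋ = $78,666. Book value $131,111.
Year 2: ⌊$131,111 × 150%/4⌋ = $49,166. Book value $81,945.

$81,945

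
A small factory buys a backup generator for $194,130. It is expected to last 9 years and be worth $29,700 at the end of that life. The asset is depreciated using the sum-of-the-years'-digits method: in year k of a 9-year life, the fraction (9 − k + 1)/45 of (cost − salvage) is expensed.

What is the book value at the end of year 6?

Depreciable base = $194,130 − $29,700 = $164,430.
Sum of the years' digits = 9+8+7+6+5+4+3+2+1 = 45.
Year 1: $164,430 × 9/45 = $32,886. Book value $161,244.
Year 2: $164,430 × 8/45 = $29,232. Book value $132,012.
Year 3: $164,430 × 7/45 = $25,578. Book value $106,434.
Year 4: $164,430 × 6/45 = $21,924. Book value $84,510.
Year 5: $164,430 × 5/45 = $18,270. Book value $66,240.
Year 6: $164,430 × 4/45 = $14,616. Book value $51,624.

$51,624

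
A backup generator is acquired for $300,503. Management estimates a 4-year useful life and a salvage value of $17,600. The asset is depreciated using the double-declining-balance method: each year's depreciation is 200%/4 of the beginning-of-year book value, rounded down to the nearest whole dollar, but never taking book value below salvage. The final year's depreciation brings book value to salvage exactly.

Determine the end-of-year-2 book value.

Depreciable base = $300,503 − $17,600 = $282,903.
Year 1: ⌊$300,503 × 200%/4⌋ = $150,251. Book value $150,252.
Year 2: ⌊$150,252 × 200%/4⌋ = $75,126. Book value $75,126.

$75,126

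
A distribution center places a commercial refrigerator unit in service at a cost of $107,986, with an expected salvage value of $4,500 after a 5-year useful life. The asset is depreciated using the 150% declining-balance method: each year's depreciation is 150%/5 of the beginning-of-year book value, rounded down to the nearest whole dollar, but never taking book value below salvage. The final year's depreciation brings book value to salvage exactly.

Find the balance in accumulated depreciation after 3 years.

Depreciable base = $107,986 − $4,500 = $103,486.
Year 1: ⌊$107,986 × 150%/5⌋ = $32,395. Book value $75,591.
Year 2: ⌊$75,591 × 150%/5⌋ = $22,677. Book value $52,914.
Year 3: ⌊$52,914 × 150%/5⌋ = $15,874. Book value $37,040.
Accumulated through year 3 = $107,986 − $37,040 = $70,946.

$70,946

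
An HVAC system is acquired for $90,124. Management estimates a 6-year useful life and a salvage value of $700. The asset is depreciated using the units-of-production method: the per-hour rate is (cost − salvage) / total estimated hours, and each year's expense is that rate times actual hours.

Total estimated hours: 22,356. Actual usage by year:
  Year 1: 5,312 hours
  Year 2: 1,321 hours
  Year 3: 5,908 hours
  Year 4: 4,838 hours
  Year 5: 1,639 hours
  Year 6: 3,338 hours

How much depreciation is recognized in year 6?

$13,352

Depreciable base = $90,124 − $700 = $89,424.
Rate = $89,424 / 22,356 hours = $4 per hour.
Year 1: 5,312 × $4 = $21,248. Book value $68,876.
Year 2: 1,321 × $4 = $5,284. Book value $63,592.
Year 3: 5,908 × $4 = $23,632. Book value $39,960.
Year 4: 4,838 × $4 = $19,352. Book value $20,608.
Year 5: 1,639 × $4 = $6,556. Book value $14,052.
Year 6: 3,338 × $4 = $13,352. Book value $700.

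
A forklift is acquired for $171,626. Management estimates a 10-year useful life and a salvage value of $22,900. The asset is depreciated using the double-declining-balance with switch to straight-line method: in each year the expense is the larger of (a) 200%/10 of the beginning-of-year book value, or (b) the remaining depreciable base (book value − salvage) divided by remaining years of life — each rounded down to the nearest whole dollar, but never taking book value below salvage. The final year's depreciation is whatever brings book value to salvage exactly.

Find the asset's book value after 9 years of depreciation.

Depreciable base = $171,626 − $22,900 = $148,726.
Year 1: DB = ⌊$171,626 × 200%/10⌋ = $34,325; SL = ⌊$148,726/10⌋ = $14,872 → take DB $34,325. Book value $137,301.
Year 2: DB = ⌊$137,301 × 200%/10⌋ = $27,460; SL = ⌊$114,401/9⌋ = $12,711 → take DB $27,460. Book value $109,841.
Year 3: DB = ⌊$109,841 × 200%/10⌋ = $21,968; SL = ⌊$86,941/8⌋ = $10,867 → take DB $21,968. Book value $87,873.
Year 4: DB = ⌊$87,873 × 200%/10⌋ = $17,574; SL = ⌊$64,973/7⌋ = $9,281 → take DB $17,574. Book value $70,299.
Year 5: DB = ⌊$70,299 × 200%/10⌋ = $14,059; SL = ⌊$47,399/6⌋ = $7,899 → take DB $14,059. Book value $56,240.
Year 6: DB = ⌊$56,240 × 200%/10⌋ = $11,248; SL = ⌊$33,340/5⌋ = $6,668 → take DB $11,248. Book value $44,992.
Year 7: DB = ⌊$44,992 × 200%/10⌋ = $8,998; SL = ⌊$22,092/4⌋ = $5,523 → take DB $8,998. Book value $35,994.
Year 8: DB = ⌊$35,994 × 200%/10⌋ = $7,198; SL = ⌊$13,094/3⌋ = $4,364 → take DB $7,198. Book value $28,796.
Year 9: DB = ⌊$28,796 × 200%/10⌋ = $5,759; SL = ⌊$5,896/2⌋ = $2,948 → take DB $5,759. Book value $23,037.

$23,037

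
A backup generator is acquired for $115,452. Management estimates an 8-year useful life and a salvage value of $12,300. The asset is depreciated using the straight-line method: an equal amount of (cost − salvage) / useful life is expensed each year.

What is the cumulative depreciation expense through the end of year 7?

Depreciable base = $115,452 − $12,300 = $103,152.
Annual expense = $103,152 / 8 = $12,894.
End of year 1: book value $102,558.
End of year 2: book value $89,664.
End of year 3: book value $76,770.
End of year 4: book value $63,876.
End of year 5: book value $50,982.
End of year 6: book value $38,088.
End of year 7: book value $25,194.
Accumulated through year 7 = $115,452 − $25,194 = $90,258.

$90,258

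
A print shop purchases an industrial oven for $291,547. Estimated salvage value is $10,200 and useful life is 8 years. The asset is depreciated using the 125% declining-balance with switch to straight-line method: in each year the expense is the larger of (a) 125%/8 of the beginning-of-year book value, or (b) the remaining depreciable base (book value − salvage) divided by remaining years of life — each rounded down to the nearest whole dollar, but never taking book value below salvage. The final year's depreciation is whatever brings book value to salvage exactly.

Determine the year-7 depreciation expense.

Depreciable base = $291,547 − $10,200 = $281,347.
Year 1: DB = ⌊$291,547 × 125%/8⌋ = $45,554; SL = ⌊$281,347/8⌋ = $35,168 → take DB $45,554. Book value $245,993.
Year 2: DB = ⌊$245,993 × 125%/8⌋ = $38,436; SL = ⌊$235,793/7⌋ = $33,684 → take DB $38,436. Book value $207,557.
Year 3: DB = ⌊$207,557 × 125%/8⌋ = $32,430; SL = ⌊$197,357/6⌋ = $32,892 → take SL $32,892. Book value $174,665.
Year 4: DB = ⌊$174,665 × 125%/8⌋ = $27,291; SL = ⌊$164,465/5⌋ = $32,893 → take SL $32,893. Book value $141,772.
Year 5: DB = ⌊$141,772 × 125%/8⌋ = $22,151; SL = ⌊$131,572/4⌋ = $32,893 → take SL $32,893. Book value $108,879.
Year 6: DB = ⌊$108,879 × 125%/8⌋ = $17,012; SL = ⌊$98,679/3⌋ = $32,893 → take SL $32,893. Book value $75,986.
Year 7: DB = ⌊$75,986 × 125%/8⌋ = $11,872; SL = ⌊$65,786/2⌋ = $32,893 → take SL $32,893. Book value $43,093.

$32,893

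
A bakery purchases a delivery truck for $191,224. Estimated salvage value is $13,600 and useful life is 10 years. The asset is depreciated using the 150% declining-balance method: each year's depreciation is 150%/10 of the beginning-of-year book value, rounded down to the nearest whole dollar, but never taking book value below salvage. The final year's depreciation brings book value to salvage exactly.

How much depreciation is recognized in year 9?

Depreciable base = $191,224 − $13,600 = $177,624.
Year 1: ⌊$191,224 × 150%/10⌋ = $28,683. Book value $162,541.
Year 2: ⌊$162,541 × 150%/10⌋ = $24,381. Book value $138,160.
Year 3: ⌊$138,160 × 150%/10⌋ = $20,724. Book value $117,436.
Year 4: ⌊$117,436 × 150%/10⌋ = $17,615. Book value $99,821.
Year 5: ⌊$99,821 × 150%/10⌋ = $14,973. Book value $84,848.
Year 6: ⌊$84,848 × 150%/10⌋ = $12,727. Book value $72,121.
Year 7: ⌊$72,121 × 150%/10⌋ = $10,818. Book value $61,303.
Year 8: ⌊$61,303 × 150%/10⌋ = $9,195. Book value $52,108.
Year 9: ⌊$52,108 × 150%/10⌋ = $7,816. Book value $44,292.

$7,816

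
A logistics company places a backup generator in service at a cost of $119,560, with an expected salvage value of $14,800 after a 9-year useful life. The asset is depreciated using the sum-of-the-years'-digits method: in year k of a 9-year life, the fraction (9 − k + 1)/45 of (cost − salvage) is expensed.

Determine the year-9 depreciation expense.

$2,328

Depreciable base = $119,560 − $14,800 = $104,760.
Sum of the years' digits = 9+8+7+6+5+4+3+2+1 = 45.
Year 1: $104,760 × 9/45 = $20,952. Book value $98,608.
Year 2: $104,760 × 8/45 = $18,624. Book value $79,984.
Year 3: $104,760 × 7/45 = $16,296. Book value $63,688.
Year 4: $104,760 × 6/45 = $13,968. Book value $49,720.
Year 5: $104,760 × 5/45 = $11,640. Book value $38,080.
Year 6: $104,760 × 4/45 = $9,312. Book value $28,768.
Year 7: $104,760 × 3/45 = $6,984. Book value $21,784.
Year 8: $104,760 × 2/45 = $4,656. Book value $17,128.
Year 9: $104,760 × 1/45 = $2,328. Book value $14,800.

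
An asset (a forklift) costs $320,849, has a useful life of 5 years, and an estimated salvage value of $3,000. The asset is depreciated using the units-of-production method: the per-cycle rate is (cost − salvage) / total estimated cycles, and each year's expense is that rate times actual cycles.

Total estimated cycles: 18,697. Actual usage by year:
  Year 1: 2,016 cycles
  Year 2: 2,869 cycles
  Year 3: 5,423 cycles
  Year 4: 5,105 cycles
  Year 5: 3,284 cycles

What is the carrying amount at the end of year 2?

$237,804

Depreciable base = $320,849 − $3,000 = $317,849.
Rate = $317,849 / 18,697 cycles = $17 per cycle.
Year 1: 2,016 × $17 = $34,272. Book value $286,577.
Year 2: 2,869 × $17 = $48,773. Book value $237,804.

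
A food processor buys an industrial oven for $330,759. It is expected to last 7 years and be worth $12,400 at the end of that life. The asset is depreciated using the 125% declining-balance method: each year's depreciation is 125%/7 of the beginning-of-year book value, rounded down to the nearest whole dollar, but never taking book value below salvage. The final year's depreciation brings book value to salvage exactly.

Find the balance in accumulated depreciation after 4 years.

$180,169

Depreciable base = $330,759 − $12,400 = $318,359.
Year 1: ⌊$330,759 × 125%/7⌋ = $59,064. Book value $271,695.
Year 2: ⌊$271,695 × 125%/7⌋ = $48,516. Book value $223,179.
Year 3: ⌊$223,179 × 125%/7⌋ = $39,853. Book value $183,326.
Year 4: ⌊$183,326 × 125%/7⌋ = $32,736. Book value $150,590.
Accumulated through year 4 = $330,759 − $150,590 = $180,169.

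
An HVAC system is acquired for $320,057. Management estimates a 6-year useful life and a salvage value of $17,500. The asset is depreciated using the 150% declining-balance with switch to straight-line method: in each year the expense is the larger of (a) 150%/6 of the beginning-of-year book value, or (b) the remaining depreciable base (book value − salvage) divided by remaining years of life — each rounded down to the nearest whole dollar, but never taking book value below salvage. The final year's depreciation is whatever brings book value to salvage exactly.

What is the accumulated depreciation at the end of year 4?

$224,207

Depreciable base = $320,057 − $17,500 = $302,557.
Year 1: DB = ⌊$320,057 × 150%/6⌋ = $80,014; SL = ⌊$302,557/6⌋ = $50,426 → take DB $80,014. Book value $240,043.
Year 2: DB = ⌊$240,043 × 150%/6⌋ = $60,010; SL = ⌊$222,543/5⌋ = $44,508 → take DB $60,010. Book value $180,033.
Year 3: DB = ⌊$180,033 × 150%/6⌋ = $45,008; SL = ⌊$162,533/4⌋ = $40,633 → take DB $45,008. Book value $135,025.
Year 4: DB = ⌊$135,025 × 150%/6⌋ = $33,756; SL = ⌊$117,525/3⌋ = $39,175 → take SL $39,175. Book value $95,850.
Accumulated through year 4 = $320,057 − $95,850 = $224,207.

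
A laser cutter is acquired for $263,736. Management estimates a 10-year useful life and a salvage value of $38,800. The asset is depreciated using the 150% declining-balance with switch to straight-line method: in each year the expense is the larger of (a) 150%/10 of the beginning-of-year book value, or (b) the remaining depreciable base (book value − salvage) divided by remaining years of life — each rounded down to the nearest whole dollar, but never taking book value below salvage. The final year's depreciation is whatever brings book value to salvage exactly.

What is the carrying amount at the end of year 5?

$117,023

Depreciable base = $263,736 − $38,800 = $224,936.
Year 1: DB = ⌊$263,736 × 150%/10⌋ = $39,560; SL = ⌊$224,936/10⌋ = $22,493 → take DB $39,560. Book value $224,176.
Year 2: DB = ⌊$224,176 × 150%/10⌋ = $33,626; SL = ⌊$185,376/9⌋ = $20,597 → take DB $33,626. Book value $190,550.
Year 3: DB = ⌊$190,550 × 150%/10⌋ = $28,582; SL = ⌊$151,750/8⌋ = $18,968 → take DB $28,582. Book value $161,968.
Year 4: DB = ⌊$161,968 × 150%/10⌋ = $24,295; SL = ⌊$123,168/7⌋ = $17,595 → take DB $24,295. Book value $137,673.
Year 5: DB = ⌊$137,673 × 150%/10⌋ = $20,650; SL = ⌊$98,873/6⌋ = $16,478 → take DB $20,650. Book value $117,023.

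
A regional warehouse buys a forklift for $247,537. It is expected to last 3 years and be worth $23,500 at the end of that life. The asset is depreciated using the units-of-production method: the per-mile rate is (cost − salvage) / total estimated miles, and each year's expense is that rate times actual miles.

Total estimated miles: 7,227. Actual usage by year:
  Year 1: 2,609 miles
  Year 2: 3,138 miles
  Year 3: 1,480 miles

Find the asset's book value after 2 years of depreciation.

Depreciable base = $247,537 − $23,500 = $224,037.
Rate = $224,037 / 7,227 miles = $31 per mile.
Year 1: 2,609 × $31 = $80,879. Book value $166,658.
Year 2: 3,138 × $31 = $97,278. Book value $69,380.

$69,380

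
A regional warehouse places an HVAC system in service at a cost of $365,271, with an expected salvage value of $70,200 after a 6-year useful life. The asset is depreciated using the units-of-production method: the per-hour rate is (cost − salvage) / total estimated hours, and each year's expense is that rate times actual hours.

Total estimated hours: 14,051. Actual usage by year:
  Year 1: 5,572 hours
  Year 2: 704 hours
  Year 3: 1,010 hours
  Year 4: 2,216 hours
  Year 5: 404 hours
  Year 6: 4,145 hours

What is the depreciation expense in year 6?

Depreciable base = $365,271 − $70,200 = $295,071.
Rate = $295,071 / 14,051 hours = $21 per hour.
Year 1: 5,572 × $21 = $117,012. Book value $248,259.
Year 2: 704 × $21 = $14,784. Book value $233,475.
Year 3: 1,010 × $21 = $21,210. Book value $212,265.
Year 4: 2,216 × $21 = $46,536. Book value $165,729.
Year 5: 404 × $21 = $8,484. Book value $157,245.
Year 6: 4,145 × $21 = $87,045. Book value $70,200.

$87,045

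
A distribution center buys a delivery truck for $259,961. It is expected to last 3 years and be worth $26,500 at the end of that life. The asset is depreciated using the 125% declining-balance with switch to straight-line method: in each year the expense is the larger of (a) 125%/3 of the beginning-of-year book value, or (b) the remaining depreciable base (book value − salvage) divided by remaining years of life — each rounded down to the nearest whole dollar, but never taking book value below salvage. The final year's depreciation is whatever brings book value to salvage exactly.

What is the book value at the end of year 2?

Depreciable base = $259,961 − $26,500 = $233,461.
Year 1: DB = ⌊$259,961 × 125%/3⌋ = $108,317; SL = ⌊$233,461/3⌋ = $77,820 → take DB $108,317. Book value $151,644.
Year 2: DB = ⌊$151,644 × 125%/3⌋ = $63,185; SL = ⌊$125,144/2⌋ = $62,572 → take DB $63,185. Book value $88,459.

$88,459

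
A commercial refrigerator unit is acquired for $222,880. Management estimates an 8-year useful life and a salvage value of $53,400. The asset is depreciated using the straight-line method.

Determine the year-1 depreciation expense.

Depreciable base = $222,880 − $53,400 = $169,480.
Annual expense = $169,480 / 8 = $21,185.

$21,185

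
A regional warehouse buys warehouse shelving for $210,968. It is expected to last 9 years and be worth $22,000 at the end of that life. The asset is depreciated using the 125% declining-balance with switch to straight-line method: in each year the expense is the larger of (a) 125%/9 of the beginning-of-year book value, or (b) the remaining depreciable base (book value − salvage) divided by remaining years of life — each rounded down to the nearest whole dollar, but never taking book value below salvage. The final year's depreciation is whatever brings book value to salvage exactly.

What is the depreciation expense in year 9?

Depreciable base = $210,968 − $22,000 = $188,968.
Year 1: DB = ⌊$210,968 × 125%/9⌋ = $29,301; SL = ⌊$188,968/9⌋ = $20,996 → take DB $29,301. Book value $181,667.
Year 2: DB = ⌊$181,667 × 125%/9⌋ = $25,231; SL = ⌊$159,667/8⌋ = $19,958 → take DB $25,231. Book value $156,436.
Year 3: DB = ⌊$156,436 × 125%/9⌋ = $21,727; SL = ⌊$134,436/7⌋ = $19,205 → take DB $21,727. Book value $134,709.
Year 4: DB = ⌊$134,709 × 125%/9⌋ = $18,709; SL = ⌊$112,709/6⌋ = $18,784 → take SL $18,784. Book value $115,925.
Year 5: DB = ⌊$115,925 × 125%/9⌋ = $16,100; SL = ⌊$93,925/5⌋ = $18,785 → take SL $18,785. Book value $97,140.
Year 6: DB = ⌊$97,140 × 125%/9⌋ = $13,491; SL = ⌊$75,140/4⌋ = $18,785 → take SL $18,785. Book value $78,355.
Year 7: DB = ⌊$78,355 × 125%/9⌋ = $10,882; SL = ⌊$56,355/3⌋ = $18,785 → take SL $18,785. Book value $59,570.
Year 8: DB = ⌊$59,570 × 125%/9⌋ = $8,273; SL = ⌊$37,570/2⌋ = $18,785 → take SL $18,785. Book value $40,785.
Year 9 (final): $40,785 − $22,000 = $18,785. Book value $22,000.

$18,785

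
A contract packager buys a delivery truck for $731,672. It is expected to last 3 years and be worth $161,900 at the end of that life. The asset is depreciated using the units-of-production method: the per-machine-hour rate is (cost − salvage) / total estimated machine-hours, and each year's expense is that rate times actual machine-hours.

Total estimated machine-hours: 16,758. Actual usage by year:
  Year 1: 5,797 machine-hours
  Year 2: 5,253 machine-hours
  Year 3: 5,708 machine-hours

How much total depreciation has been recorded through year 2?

Depreciable base = $731,672 − $161,900 = $569,772.
Rate = $569,772 / 16,758 machine-hours = $34 per machine-hour.
Year 1: 5,797 × $34 = $197,098. Book value $534,574.
Year 2: 5,253 × $34 = $178,602. Book value $355,972.
Accumulated through year 2 = $731,672 − $355,972 = $375,700.

$375,700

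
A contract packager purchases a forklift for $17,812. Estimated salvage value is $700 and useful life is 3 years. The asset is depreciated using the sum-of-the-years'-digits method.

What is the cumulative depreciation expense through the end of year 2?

Depreciable base = $17,812 − $700 = $17,112.
Sum of the years' digits = 3+2+1 = 6.
Year 1: $17,112 × 3/6 = $8,556. Book value $9,256.
Year 2: $17,112 × 2/6 = $5,704. Book value $3,552.
Accumulated through year 2 = $17,812 − $3,552 = $14,260.

$14,260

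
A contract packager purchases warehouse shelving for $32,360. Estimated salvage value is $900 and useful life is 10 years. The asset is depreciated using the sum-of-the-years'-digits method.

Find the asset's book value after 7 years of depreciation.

$4,332

Depreciable base = $32,360 − $900 = $31,460.
Sum of the years' digits = 10+9+8+7+6+5+4+3+2+1 = 55.
Year 1: $31,460 × 10/55 = $5,720. Book value $26,640.
Year 2: $31,460 × 9/55 = $5,148. Book value $21,492.
Year 3: $31,460 × 8/55 = $4,576. Book value $16,916.
Year 4: $31,460 × 7/55 = $4,004. Book value $12,912.
Year 5: $31,460 × 6/55 = $3,432. Book value $9,480.
Year 6: $31,460 × 5/55 = $2,860. Book value $6,620.
Year 7: $31,460 × 4/55 = $2,288. Book value $4,332.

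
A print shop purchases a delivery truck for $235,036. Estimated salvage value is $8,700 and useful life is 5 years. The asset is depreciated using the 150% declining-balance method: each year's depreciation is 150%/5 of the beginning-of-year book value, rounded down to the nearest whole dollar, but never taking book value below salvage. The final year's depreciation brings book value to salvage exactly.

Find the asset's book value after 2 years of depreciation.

$115,169

Depreciable base = $235,036 − $8,700 = $226,336.
Year 1: ⌊$235,036 × 150%/5⌋ = $70,510. Book value $164,526.
Year 2: ⌊$164,526 × 150%/5⌋ = $49,357. Book value $115,169.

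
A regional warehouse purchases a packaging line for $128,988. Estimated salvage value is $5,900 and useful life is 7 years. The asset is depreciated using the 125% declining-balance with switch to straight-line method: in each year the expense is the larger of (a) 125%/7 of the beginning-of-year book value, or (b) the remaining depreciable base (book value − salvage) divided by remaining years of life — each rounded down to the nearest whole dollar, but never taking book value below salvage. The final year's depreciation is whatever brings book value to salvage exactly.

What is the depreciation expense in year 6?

Depreciable base = $128,988 − $5,900 = $123,088.
Year 1: DB = ⌊$128,988 × 125%/7⌋ = $23,033; SL = ⌊$123,088/7⌋ = $17,584 → take DB $23,033. Book value $105,955.
Year 2: DB = ⌊$105,955 × 125%/7⌋ = $18,920; SL = ⌊$100,055/6⌋ = $16,675 → take DB $18,920. Book value $87,035.
Year 3: DB = ⌊$87,035 × 125%/7⌋ = $15,541; SL = ⌊$81,135/5⌋ = $16,227 → take SL $16,227. Book value $70,808.
Year 4: DB = ⌊$70,808 × 125%/7⌋ = $12,644; SL = ⌊$64,908/4⌋ = $16,227 → take SL $16,227. Book value $54,581.
Year 5: DB = ⌊$54,581 × 125%/7⌋ = $9,746; SL = ⌊$48,681/3⌋ = $16,227 → take SL $16,227. Book value $38,354.
Year 6: DB = ⌊$38,354 × 125%/7⌋ = $6,848; SL = ⌊$32,454/2⌋ = $16,227 → take SL $16,227. Book value $22,127.

$16,227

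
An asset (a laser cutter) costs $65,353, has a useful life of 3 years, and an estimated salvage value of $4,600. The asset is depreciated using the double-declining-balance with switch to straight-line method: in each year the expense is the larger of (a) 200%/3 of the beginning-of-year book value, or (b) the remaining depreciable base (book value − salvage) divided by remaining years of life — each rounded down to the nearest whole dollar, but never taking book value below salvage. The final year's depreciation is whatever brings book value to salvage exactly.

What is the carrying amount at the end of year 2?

$7,262

Depreciable base = $65,353 − $4,600 = $60,753.
Year 1: DB = ⌊$65,353 × 200%/3⌋ = $43,568; SL = ⌊$60,753/3⌋ = $20,251 → take DB $43,568. Book value $21,785.
Year 2: DB = ⌊$21,785 × 200%/3⌋ = $14,523; SL = ⌊$17,185/2⌋ = $8,592 → take DB $14,523. Book value $7,262.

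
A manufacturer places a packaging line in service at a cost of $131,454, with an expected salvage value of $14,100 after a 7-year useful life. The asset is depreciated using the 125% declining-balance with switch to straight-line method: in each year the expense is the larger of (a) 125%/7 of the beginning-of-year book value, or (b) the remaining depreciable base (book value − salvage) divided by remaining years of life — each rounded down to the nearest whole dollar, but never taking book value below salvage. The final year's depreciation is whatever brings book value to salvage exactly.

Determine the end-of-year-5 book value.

$43,480

Depreciable base = $131,454 − $14,100 = $117,354.
Year 1: DB = ⌊$131,454 × 125%/7⌋ = $23,473; SL = ⌊$117,354/7⌋ = $16,764 → take DB $23,473. Book value $107,981.
Year 2: DB = ⌊$107,981 × 125%/7⌋ = $19,282; SL = ⌊$93,881/6⌋ = $15,646 → take DB $19,282. Book value $88,699.
Year 3: DB = ⌊$88,699 × 125%/7⌋ = $15,839; SL = ⌊$74,599/5⌋ = $14,919 → take DB $15,839. Book value $72,860.
Year 4: DB = ⌊$72,860 × 125%/7⌋ = $13,010; SL = ⌊$58,760/4⌋ = $14,690 → take SL $14,690. Book value $58,170.
Year 5: DB = ⌊$58,170 × 125%/7⌋ = $10,387; SL = ⌊$44,070/3⌋ = $14,690 → take SL $14,690. Book value $43,480.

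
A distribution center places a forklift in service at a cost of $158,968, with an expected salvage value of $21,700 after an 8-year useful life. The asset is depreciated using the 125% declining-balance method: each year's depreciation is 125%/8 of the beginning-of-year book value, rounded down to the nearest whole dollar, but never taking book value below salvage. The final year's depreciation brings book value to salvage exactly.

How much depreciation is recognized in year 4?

Depreciable base = $158,968 − $21,700 = $137,268.
Year 1: ⌊$158,968 × 125%/8⌋ = $24,838. Book value $134,130.
Year 2: ⌊$134,130 × 125%/8⌋ = $20,957. Book value $113,173.
Year 3: ⌊$113,173 × 125%/8⌋ = $17,683. Book value $95,490.
Year 4: ⌊$95,490 × 125%/8⌋ = $14,920. Book value $80,570.

$14,920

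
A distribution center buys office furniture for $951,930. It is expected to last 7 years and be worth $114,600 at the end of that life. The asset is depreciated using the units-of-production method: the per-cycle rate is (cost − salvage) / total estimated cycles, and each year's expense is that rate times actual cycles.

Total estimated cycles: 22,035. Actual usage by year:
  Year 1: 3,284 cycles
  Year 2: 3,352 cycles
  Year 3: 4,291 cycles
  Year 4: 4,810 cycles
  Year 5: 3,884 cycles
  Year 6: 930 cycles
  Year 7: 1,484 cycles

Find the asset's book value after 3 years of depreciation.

$536,704

Depreciable base = $951,930 − $114,600 = $837,330.
Rate = $837,330 / 22,035 cycles = $38 per cycle.
Year 1: 3,284 × $38 = $124,792. Book value $827,138.
Year 2: 3,352 × $38 = $127,376. Book value $699,762.
Year 3: 4,291 × $38 = $163,058. Book value $536,704.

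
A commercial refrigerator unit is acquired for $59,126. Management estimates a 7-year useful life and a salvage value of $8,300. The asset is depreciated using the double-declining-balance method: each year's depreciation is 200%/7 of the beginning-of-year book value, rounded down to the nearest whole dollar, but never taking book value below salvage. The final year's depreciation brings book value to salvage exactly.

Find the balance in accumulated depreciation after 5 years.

Depreciable base = $59,126 − $8,300 = $50,826.
Year 1: ⌊$59,126 × 200%/7⌋ = $16,893. Book value $42,233.
Year 2: ⌊$42,233 × 200%/7⌋ = $12,066. Book value $30,167.
Year 3: ⌊$30,167 × 200%/7⌋ = $8,619. Book value $21,548.
Year 4: ⌊$21,548 × 200%/7⌋ = $6,156. Book value $15,392.
Year 5: ⌊$15,392 × 200%/7⌋ = $4,397. Book value $10,995.
Accumulated through year 5 = $59,126 − $10,995 = $48,131.

$48,131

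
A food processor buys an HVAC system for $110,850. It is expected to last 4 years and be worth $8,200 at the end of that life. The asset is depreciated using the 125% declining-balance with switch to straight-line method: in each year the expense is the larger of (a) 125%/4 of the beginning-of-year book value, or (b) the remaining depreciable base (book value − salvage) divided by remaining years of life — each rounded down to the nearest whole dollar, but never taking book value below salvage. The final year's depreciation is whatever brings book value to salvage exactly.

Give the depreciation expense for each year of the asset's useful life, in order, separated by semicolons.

Depreciable base = $110,850 − $8,200 = $102,650.
Year 1: DB = ⌊$110,850 × 125%/4⌋ = $34,640; SL = ⌊$102,650/4⌋ = $25,662 → take DB $34,640. Book value $76,210.
Year 2: DB = ⌊$76,210 × 125%/4⌋ = $23,815; SL = ⌊$68,010/3⌋ = $22,670 → take DB $23,815. Book value $52,395.
Year 3: DB = ⌊$52,395 × 125%/4⌋ = $16,373; SL = ⌊$44,195/2⌋ = $22,097 → take SL $22,097. Book value $30,298.
Year 4 (final): $30,298 − $8,200 = $22,098. Book value $8,200.

$34,640; $23,815; $22,097; $22,098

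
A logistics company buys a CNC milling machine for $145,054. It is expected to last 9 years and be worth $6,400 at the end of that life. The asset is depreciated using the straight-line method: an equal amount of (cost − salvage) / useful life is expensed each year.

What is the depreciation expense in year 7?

Depreciable base = $145,054 − $6,400 = $138,654.
Annual expense = $138,654 / 9 = $15,406.

$15,406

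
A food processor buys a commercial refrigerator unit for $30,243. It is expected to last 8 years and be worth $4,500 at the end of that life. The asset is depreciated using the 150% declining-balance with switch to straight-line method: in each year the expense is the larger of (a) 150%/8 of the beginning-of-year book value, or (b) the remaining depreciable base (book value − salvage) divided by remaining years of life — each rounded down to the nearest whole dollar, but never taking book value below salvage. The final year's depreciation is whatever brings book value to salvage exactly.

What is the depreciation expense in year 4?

$3,041

Depreciable base = $30,243 − $4,500 = $25,743.
Year 1: DB = ⌊$30,243 × 150%/8⌋ = $5,670; SL = ⌊$25,743/8⌋ = $3,217 → take DB $5,670. Book value $24,573.
Year 2: DB = ⌊$24,573 × 150%/8⌋ = $4,607; SL = ⌊$20,073/7⌋ = $2,867 → take DB $4,607. Book value $19,966.
Year 3: DB = ⌊$19,966 × 150%/8⌋ = $3,743; SL = ⌊$15,466/6⌋ = $2,577 → take DB $3,743. Book value $16,223.
Year 4: DB = ⌊$16,223 × 150%/8⌋ = $3,041; SL = ⌊$11,723/5⌋ = $2,344 → take DB $3,041. Book value $13,182.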